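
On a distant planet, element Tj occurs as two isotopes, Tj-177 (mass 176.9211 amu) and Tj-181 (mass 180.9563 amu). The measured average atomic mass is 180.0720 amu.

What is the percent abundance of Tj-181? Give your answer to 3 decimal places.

Writing the weighted mean with unknown fraction x of Tj-177:
176.9211·x + 180.9563·(1 − x) = 180.0720
(176.9211 − 180.9563)·x = 180.0720 − 180.9563
x = -0.8843 / -4.0352 = 0.21915 → 21.915% Tj-177, 78.085% Tj-181.

78.085%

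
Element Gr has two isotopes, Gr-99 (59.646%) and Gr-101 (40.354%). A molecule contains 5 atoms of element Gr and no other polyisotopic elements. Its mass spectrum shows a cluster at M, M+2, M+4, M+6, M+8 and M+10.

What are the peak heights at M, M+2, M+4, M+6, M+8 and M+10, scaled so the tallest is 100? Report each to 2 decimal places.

The 5 Gr atoms are independent, so intensities follow the terms of (0.59646 + 0.40354)^5.
P(M) = 0.59646^5 = 0.075493
P(M+2) = 5 × 0.59646^4 × 0.40354^1 = 0.255377
P(M+4) = 10 × 0.59646^3 × 0.40354^2 = 0.345555
P(M+6) = 10 × 0.59646^2 × 0.40354^3 = 0.233788
P(M+8) = 5 × 0.59646^1 × 0.40354^4 = 0.079086
P(M+10) = 0.40354^5 = 0.010701
The M+4 peak is largest (0.345555); scaling to 100 gives 21.85 : 73.90 : 100.00 : 67.66 : 22.89 : 3.10.

21.85 : 73.90 : 100.00 : 67.66 : 22.89 : 3.10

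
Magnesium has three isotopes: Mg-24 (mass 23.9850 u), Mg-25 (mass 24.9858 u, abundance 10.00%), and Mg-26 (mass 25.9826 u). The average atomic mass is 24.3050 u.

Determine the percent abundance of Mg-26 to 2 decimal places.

11.01%

The remaining 90.00% is split between Mg-24 (fraction x) and Mg-26 (fraction 0.9000 − x).
Substituting: 23.9850x + 25.9826(0.9000 − x) = 21.80642
(23.9850 − 25.9826)x = -1.57792  ⇒  x = 0.78991, y = 0.11009
Mg-24: 78.99%, Mg-26: 11.01%.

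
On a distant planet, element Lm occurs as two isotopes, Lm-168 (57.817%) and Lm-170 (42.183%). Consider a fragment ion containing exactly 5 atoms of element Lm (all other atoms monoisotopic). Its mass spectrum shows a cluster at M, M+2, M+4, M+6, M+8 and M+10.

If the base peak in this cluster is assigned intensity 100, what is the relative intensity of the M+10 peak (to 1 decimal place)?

3.9

Term probabilities: M 0.0646, M+2 0.2357, M+4 0.3439, M+6 0.2509, M+8 0.0915, M+10 0.0134. Base peak = M+4.
P(M+4) = C(5,2) × 0.57817^3 × 0.42183^2 = 10 × 0.19327098 × 0.17794055 = 0.343907 (base)
P(M+10) = C(5,5) × 0.57817^0 × 0.42183^5 = 1 × 1.0000 × 0.01335634 = 0.013356
Relative intensity = 0.013356 / 0.343907 × 100 = 3.9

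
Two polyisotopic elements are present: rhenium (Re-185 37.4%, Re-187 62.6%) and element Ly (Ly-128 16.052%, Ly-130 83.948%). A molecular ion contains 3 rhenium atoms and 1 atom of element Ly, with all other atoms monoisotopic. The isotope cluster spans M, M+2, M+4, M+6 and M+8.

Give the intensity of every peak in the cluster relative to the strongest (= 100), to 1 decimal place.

2.1 : 21.1 : 71.3 : 100.0 : 50.4

Rhenium pattern (n=3): 0.05231362 : 0.26268713 : 0.43968487 : 0.24531438
Element Ly pattern (n=1): 0.16052 : 0.83948
Convolve the two distributions (both contribute in 2-u steps):
  M: 0.05231362×0.16052 = 0.008397
  M+2: 0.05231362×0.83948 + 0.26268713×0.16052 = 0.086083
  M+4: 0.26268713×0.83948 + 0.43968487×0.16052 = 0.291099
  M+6: 0.43968487×0.83948 + 0.24531438×0.16052 = 0.408485
  M+8: 0.24531438×0.83948 = 0.205937
Scale to base peak (0.408485) = 100: 2.1 : 21.1 : 71.3 : 100.0 : 50.4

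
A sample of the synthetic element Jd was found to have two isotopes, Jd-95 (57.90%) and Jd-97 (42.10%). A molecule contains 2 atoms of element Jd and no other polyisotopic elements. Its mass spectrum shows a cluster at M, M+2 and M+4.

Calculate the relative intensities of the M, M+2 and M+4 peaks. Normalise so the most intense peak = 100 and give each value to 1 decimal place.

Expanding (0.5790 + 0.4210)^2:
P(M) = 0.5790^2 = 0.335241
P(M+2) = 2 × 0.5790^1 × 0.4210^1 = 0.487518
P(M+4) = 0.4210^2 = 0.177241
The M+2 peak is largest (0.487518); scaling to 100 gives 68.8 : 100.0 : 36.4.

68.8 : 100.0 : 36.4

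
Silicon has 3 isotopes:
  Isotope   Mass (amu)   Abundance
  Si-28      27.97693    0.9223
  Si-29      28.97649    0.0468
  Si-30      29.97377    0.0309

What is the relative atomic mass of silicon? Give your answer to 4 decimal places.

28.0854 amu

The abundance-weighted mean is 0.9223 × 27.97693 + 0.0468 × 28.97649 + 0.0309 × 29.97377
= 25.803123 + 1.356100 + 0.926189 = 28.085412 amu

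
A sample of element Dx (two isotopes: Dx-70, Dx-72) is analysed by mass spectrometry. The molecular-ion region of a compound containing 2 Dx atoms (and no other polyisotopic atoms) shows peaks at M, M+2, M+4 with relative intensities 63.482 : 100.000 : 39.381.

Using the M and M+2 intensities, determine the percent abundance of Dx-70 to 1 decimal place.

Let p = fractional abundance of Dx-70. I(M+2)/I(M) = [C(2,1)·p^1·(1−p)] / p^2 = 2·(1−p)/p = 100.000/63.482 = 1.5752
(1−p)/p = 1.5752/2 = 0.7876  ⇒  p = 1/(1 + 0.7876) = 0.5594
Dx-70: 55.9%, Dx-72: 44.1%.

55.9%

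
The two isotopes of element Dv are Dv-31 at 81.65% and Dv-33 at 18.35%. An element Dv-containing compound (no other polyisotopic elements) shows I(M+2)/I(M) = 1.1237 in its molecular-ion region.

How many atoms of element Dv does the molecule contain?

For n independent Dv atoms, I(M+2)/I(M) = n · (abundance Dv-33) / (abundance Dv-31) = n · 0.1835/0.8165.
n = 1.1237 × 0.8165/0.1835 = 5.00 ≈ 5

5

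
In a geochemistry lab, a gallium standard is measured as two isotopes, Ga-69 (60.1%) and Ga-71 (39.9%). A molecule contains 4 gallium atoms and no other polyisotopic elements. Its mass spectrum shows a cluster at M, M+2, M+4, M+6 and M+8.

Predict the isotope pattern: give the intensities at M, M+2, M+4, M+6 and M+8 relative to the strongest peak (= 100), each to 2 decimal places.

Each Ga atom is independently Ga-69 (p = 0.601) or Ga-71 (q = 0.399); the cluster is the binomial expansion (p + q)^4.
P(M) = 0.601^4 = 0.130466
P(M+2) = 4 × 0.601^3 × 0.399^1 = 0.346463
P(M+4) = 6 × 0.601^2 × 0.399^2 = 0.345021
P(M+6) = 4 × 0.601^1 × 0.399^3 = 0.152705
P(M+8) = 0.399^4 = 0.025345
The M+2 peak is largest (0.346463); scaling to 100 gives 37.66 : 100.00 : 99.58 : 44.08 : 7.32.

37.66 : 100.00 : 99.58 : 44.08 : 7.32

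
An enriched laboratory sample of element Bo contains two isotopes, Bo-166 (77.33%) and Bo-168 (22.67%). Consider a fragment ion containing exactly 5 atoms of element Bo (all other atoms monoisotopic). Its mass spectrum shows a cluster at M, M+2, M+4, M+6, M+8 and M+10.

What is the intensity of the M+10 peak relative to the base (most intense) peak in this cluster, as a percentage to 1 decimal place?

Term probabilities: M 0.2765, M+2 0.4053, M+4 0.2377, M+6 0.0697, M+8 0.0102, M+10 0.0006. Base peak = M+2.
P(M+2) = C(5,1) × 0.7733^4 × 0.2267^1 = 5 × 0.3575955 × 0.2267 = 0.405334 (base)
P(M+10) = C(5,5) × 0.7733^0 × 0.2267^5 = 1 × 1.0000 × 0.00059877 = 0.000599
Relative intensity = 0.000599 / 0.405334 × 100 = 0.1

0.1%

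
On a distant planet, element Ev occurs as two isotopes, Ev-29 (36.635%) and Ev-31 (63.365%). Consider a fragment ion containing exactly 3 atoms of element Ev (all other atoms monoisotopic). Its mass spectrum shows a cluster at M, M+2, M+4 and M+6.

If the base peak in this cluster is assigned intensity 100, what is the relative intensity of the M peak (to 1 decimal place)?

11.1

(0.36635 + 0.63365)^3 gives M 0.0492, M+2 0.2551, M+4 0.4413, M+6 0.2544; the largest is M+4.
P(M+4) = C(3,2) × 0.36635^1 × 0.63365^2 = 3 × 0.36635 × 0.40151232 = 0.441282 (base)
P(M) = C(3,0) × 0.36635^3 × 0.63365^0 = 1 × 0.04916868 × 1.0000 = 0.049169
Relative intensity = 0.049169 / 0.441282 × 100 = 11.1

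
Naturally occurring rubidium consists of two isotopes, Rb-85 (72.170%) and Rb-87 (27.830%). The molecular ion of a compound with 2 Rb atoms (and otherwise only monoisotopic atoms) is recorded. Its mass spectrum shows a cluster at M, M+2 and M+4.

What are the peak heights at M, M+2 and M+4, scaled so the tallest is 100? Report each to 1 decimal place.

Expanding (0.72170 + 0.27830)^2:
P(M) = 0.72170^2 = 0.520851
P(M+2) = 2 × 0.72170^1 × 0.27830^1 = 0.401698
P(M+4) = 0.27830^2 = 0.077451
The M peak is largest (0.520851); scaling to 100 gives 100.0 : 77.1 : 14.9.

100.0 : 77.1 : 14.9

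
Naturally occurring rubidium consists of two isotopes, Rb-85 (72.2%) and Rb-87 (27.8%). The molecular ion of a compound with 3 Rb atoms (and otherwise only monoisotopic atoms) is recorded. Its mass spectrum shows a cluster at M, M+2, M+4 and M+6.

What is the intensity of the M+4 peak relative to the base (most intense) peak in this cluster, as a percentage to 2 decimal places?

38.50%

Binomial terms of (0.722 + 0.278)^3: M 0.3764, M+2 0.4348, M+4 0.1674, M+6 0.0215 → M+2 is the base peak.
P(M+2) = C(3,1) × 0.722^2 × 0.278^1 = 3 × 0.521284 × 0.2780 = 0.434751 (base)
P(M+4) = C(3,2) × 0.722^1 × 0.278^2 = 3 × 0.7220 × 0.077284 = 0.167397
Relative intensity = 0.167397 / 0.434751 × 100 = 38.50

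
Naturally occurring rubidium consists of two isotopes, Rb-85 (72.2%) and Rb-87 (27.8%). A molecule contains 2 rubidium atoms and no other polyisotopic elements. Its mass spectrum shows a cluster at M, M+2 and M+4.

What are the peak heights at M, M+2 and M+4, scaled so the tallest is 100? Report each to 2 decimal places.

Each Rb atom is independently Rb-85 (p = 0.722) or Rb-87 (q = 0.278); the cluster is the binomial expansion (p + q)^2.
P(M) = 0.722^2 = 0.521284
P(M+2) = 2 × 0.722^1 × 0.278^1 = 0.401432
P(M+4) = 0.278^2 = 0.077284
The M peak is largest (0.521284); scaling to 100 gives 100.00 : 77.01 : 14.83.

100.00 : 77.01 : 14.83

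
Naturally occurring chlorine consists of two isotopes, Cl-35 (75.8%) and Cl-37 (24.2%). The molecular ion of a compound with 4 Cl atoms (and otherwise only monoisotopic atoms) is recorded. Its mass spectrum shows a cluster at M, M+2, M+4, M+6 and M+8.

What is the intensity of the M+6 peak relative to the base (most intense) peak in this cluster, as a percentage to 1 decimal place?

10.2%

(0.758 + 0.242)^4 gives M 0.3301, M+2 0.4216, M+4 0.2019, M+6 0.0430, M+8 0.0034; the largest is M+2.
P(M+2) = C(4,1) × 0.758^3 × 0.242^1 = 4 × 0.43551951 × 0.2420 = 0.421583 (base)
P(M+6) = C(4,3) × 0.758^1 × 0.242^3 = 4 × 0.7580 × 0.01417249 = 0.042971
Relative intensity = 0.042971 / 0.421583 × 100 = 10.2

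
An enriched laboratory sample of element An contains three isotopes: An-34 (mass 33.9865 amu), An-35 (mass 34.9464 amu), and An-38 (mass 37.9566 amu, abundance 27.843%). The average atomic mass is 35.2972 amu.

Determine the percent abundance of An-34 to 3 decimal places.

The remaining 72.157% is split between An-34 (fraction x) and An-35 (fraction 0.72157 − x).
Substituting: 33.9865x + 34.9464(0.72157 − x) = 24.728943862
(33.9865 − 34.9464)x = -0.487329986  ⇒  x = 0.50769, y = 0.21388
An-34: 50.769%, An-35: 21.388%.

50.769%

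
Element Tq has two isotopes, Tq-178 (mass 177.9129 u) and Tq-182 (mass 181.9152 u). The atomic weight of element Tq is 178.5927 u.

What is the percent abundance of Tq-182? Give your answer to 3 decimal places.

With x = fraction of Tq-178 (so Tq-182 is 1 − x):
177.9129·x + 181.9152·(1 − x) = 178.5927
(177.9129 − 181.9152)·x = 178.5927 − 181.9152
x = -3.3225 / -4.0023 = 0.83015 → 83.015% Tq-178, 16.985% Tq-182.

16.985%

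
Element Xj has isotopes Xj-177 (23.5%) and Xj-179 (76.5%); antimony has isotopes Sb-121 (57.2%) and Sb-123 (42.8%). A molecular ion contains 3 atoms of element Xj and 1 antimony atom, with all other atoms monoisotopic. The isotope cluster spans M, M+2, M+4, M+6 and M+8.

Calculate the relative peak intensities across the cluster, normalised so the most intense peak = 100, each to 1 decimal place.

1.7 : 18.0 : 67.1 : 100.0 : 44.3

Element Xj pattern (n=3): 0.01297787 : 0.12674137 : 0.41258362 : 0.44769713
Antimony pattern (n=1): 0.5720 : 0.4280
Convolve the two distributions (both contribute in 2-u steps):
  M: 0.01297787×0.5720 = 0.007423
  M+2: 0.01297787×0.4280 + 0.12674137×0.5720 = 0.078051
  M+4: 0.12674137×0.4280 + 0.41258362×0.5720 = 0.290243
  M+6: 0.41258362×0.4280 + 0.44769713×0.5720 = 0.432669
  M+8: 0.44769713×0.4280 = 0.191614
Scale to base peak (0.432669) = 100: 1.7 : 18.0 : 67.1 : 100.0 : 44.3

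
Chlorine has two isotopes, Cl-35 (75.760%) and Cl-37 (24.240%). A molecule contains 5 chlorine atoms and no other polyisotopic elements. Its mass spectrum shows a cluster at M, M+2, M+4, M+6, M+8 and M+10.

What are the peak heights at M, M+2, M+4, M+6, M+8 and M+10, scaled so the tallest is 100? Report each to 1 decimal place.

62.5 : 100.0 : 64.0 : 20.5 : 3.3 : 0.2

Expanding (0.75760 + 0.24240)^5:
P(M) = 0.75760^5 = 0.249574
P(M+2) = 5 × 0.75760^4 × 0.24240^1 = 0.399266
P(M+4) = 10 × 0.75760^3 × 0.24240^2 = 0.255497
P(M+6) = 10 × 0.75760^2 × 0.24240^3 = 0.081748
P(M+8) = 5 × 0.75760^1 × 0.24240^4 = 0.013078
P(M+10) = 0.24240^5 = 0.000837
The M+2 peak is largest (0.399266); scaling to 100 gives 62.5 : 100.0 : 64.0 : 20.5 : 3.3 : 0.2.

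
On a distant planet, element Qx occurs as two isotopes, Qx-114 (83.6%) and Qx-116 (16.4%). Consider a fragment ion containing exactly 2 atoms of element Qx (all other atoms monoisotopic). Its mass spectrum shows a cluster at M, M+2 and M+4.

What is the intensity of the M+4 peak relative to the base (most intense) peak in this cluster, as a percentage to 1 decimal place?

(0.836 + 0.164)^2 gives M 0.6989, M+2 0.2742, M+4 0.0269; the largest is M.
P(M) = C(2,0) × 0.836^2 × 0.164^0 = 1 × 0.698896 × 1.0000 = 0.698896 (base)
P(M+4) = C(2,2) × 0.836^0 × 0.164^2 = 1 × 1.0000 × 0.026896 = 0.026896
Relative intensity = 0.026896 / 0.698896 × 100 = 3.8

3.8%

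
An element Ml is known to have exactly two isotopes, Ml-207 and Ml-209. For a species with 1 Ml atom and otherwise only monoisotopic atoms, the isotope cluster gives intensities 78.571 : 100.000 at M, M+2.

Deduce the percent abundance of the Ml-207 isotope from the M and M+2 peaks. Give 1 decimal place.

Write p for the Ml-207 fraction. I(M+2)/I(M) = [C(1,1)·p^0·(1−p)] / p^1 = 1·(1−p)/p = 100.000/78.571 = 1.2727
(1−p)/p = 1.2727/1 = 1.2727  ⇒  p = 1/(1 + 1.2727) = 0.4400
Ml-207: 44.0%, Ml-209: 56.0%.

44.0%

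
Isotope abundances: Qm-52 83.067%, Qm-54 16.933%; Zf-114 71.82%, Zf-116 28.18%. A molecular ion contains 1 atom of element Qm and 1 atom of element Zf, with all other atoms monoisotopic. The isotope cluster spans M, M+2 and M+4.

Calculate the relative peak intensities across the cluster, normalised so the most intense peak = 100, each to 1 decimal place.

100.0 : 59.6 : 8.0

Element Qm pattern (n=1): 0.83067 : 0.16933
Element Zf pattern (n=1): 0.7182 : 0.2818
Convolve the two distributions (both contribute in 2-u steps):
  M: 0.83067×0.7182 = 0.596587
  M+2: 0.83067×0.2818 + 0.16933×0.7182 = 0.355696
  M+4: 0.16933×0.2818 = 0.047717
Scale to base peak (0.596587) = 100: 100.0 : 59.6 : 8.0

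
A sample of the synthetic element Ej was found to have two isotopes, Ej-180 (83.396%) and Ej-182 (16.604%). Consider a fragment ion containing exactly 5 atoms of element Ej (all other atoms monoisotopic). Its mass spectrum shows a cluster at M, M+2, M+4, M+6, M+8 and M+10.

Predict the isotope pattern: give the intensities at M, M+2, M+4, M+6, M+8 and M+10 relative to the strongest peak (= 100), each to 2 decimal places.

Expanding (0.83396 + 0.16604)^5:
P(M) = 0.83396^5 = 0.403391
P(M+2) = 5 × 0.83396^4 × 0.16604^1 = 0.401572
P(M+4) = 10 × 0.83396^3 × 0.16604^2 = 0.159905
P(M+6) = 10 × 0.83396^2 × 0.16604^3 = 0.031837
P(M+8) = 5 × 0.83396^1 × 0.16604^4 = 0.003169
P(M+10) = 0.16604^5 = 0.000126
The M peak is largest (0.403391); scaling to 100 gives 100.00 : 99.55 : 39.64 : 7.89 : 0.79 : 0.03.

100.00 : 99.55 : 39.64 : 7.89 : 0.79 : 0.03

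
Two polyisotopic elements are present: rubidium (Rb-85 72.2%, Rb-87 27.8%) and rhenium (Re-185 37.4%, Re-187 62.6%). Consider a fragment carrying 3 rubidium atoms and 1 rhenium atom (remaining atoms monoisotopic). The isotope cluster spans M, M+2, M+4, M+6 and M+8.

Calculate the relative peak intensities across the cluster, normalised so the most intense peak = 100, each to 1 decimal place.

35.3 : 100.0 : 84.1 : 28.3 : 3.4

Rubidium pattern (n=3): 0.37636705 : 0.43475086 : 0.16739714 : 0.02148495
Rhenium pattern (n=1): 0.3740 : 0.6260
Convolve the two distributions (both contribute in 2-u steps):
  M: 0.37636705×0.3740 = 0.140761
  M+2: 0.37636705×0.6260 + 0.43475086×0.3740 = 0.398203
  M+4: 0.43475086×0.6260 + 0.16739714×0.3740 = 0.334761
  M+6: 0.16739714×0.6260 + 0.02148495×0.3740 = 0.112826
  M+8: 0.02148495×0.6260 = 0.013450
Scale to base peak (0.398203) = 100: 35.3 : 100.0 : 84.1 : 28.3 : 3.4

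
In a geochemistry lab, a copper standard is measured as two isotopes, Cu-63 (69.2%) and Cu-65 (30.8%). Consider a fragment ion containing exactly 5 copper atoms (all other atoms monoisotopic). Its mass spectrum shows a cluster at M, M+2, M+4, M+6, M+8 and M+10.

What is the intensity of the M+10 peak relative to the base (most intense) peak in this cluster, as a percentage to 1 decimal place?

Term probabilities: M 0.1587, M+2 0.3531, M+4 0.3144, M+6 0.1399, M+8 0.0311, M+10 0.0028. Base peak = M+2.
P(M+2) = C(5,1) × 0.692^4 × 0.308^1 = 5 × 0.22931073 × 0.3080 = 0.353139 (base)
P(M+10) = C(5,5) × 0.692^0 × 0.308^5 = 1 × 1.0000 × 0.00277175 = 0.002772
Relative intensity = 0.002772 / 0.353139 × 100 = 0.8

0.8%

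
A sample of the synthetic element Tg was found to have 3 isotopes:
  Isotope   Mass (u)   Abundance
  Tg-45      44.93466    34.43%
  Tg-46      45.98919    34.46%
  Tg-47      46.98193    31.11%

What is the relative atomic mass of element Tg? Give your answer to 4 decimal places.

45.9350 u

Average mass = Σ (abundance × isotope mass) = 0.3443 × 44.93466 + 0.3446 × 45.98919 + 0.3111 × 46.98193
= 15.471003 + 15.847875 + 14.616078 = 45.934956 u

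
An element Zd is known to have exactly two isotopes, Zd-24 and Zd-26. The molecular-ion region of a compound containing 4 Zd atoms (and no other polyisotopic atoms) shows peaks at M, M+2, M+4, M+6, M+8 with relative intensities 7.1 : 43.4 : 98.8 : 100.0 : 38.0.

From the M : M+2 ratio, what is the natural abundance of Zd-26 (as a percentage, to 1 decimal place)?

60.4%

Let p = fractional abundance of Zd-24. I(M+2)/I(M) = [C(4,1)·p^3·(1−p)] / p^4 = 4·(1−p)/p = 43.4/7.1 = 6.1127
(1−p)/p = 6.1127/4 = 1.5282  ⇒  p = 1/(1 + 1.5282) = 0.3955
Zd-24: 39.6%, Zd-26: 60.4%.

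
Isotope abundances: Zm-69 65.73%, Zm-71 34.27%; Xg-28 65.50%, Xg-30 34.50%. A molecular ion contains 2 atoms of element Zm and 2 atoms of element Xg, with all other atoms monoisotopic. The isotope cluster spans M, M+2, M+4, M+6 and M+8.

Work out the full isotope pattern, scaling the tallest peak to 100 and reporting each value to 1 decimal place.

47.7 : 100.0 : 78.6 : 27.5 : 3.6

Element Zm pattern (n=2): 0.43204329 : 0.45051342 : 0.11744329
Element Xg pattern (n=2): 0.429025 : 0.45195 : 0.119025
Convolve the two distributions (both contribute in 2-u steps):
  M: 0.43204329×0.429025 = 0.185357
  M+2: 0.43204329×0.45195 + 0.45051342×0.429025 = 0.388543
  M+4: 0.43204329×0.119025 + 0.45051342×0.45195 + 0.11744329×0.429025 = 0.305420
  M+6: 0.45051342×0.119025 + 0.11744329×0.45195 = 0.106701
  M+8: 0.11744329×0.119025 = 0.013979
Scale to base peak (0.388543) = 100: 47.7 : 100.0 : 78.6 : 27.5 : 3.6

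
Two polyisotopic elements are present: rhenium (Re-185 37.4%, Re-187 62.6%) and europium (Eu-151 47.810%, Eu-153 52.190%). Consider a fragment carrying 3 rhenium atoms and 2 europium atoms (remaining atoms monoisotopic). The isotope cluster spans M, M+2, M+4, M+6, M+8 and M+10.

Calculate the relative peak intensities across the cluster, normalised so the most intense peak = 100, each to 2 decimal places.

3.45 : 24.82 : 70.84 : 100.00 : 69.78 : 19.25

Rhenium pattern (n=3): 0.05231362 : 0.26268713 : 0.43968487 : 0.24531438
Europium pattern (n=2): 0.22857961 : 0.49904078 : 0.27237961
Convolve the two distributions (both contribute in 2-u steps):
  M: 0.05231362×0.22857961 = 0.011958
  M+2: 0.05231362×0.49904078 + 0.26268713×0.22857961 = 0.086152
  M+4: 0.05231362×0.27237961 + 0.26268713×0.49904078 + 0.43968487×0.22857961 = 0.245844
  M+6: 0.26268713×0.27237961 + 0.43968487×0.49904078 + 0.24531438×0.22857961 = 0.347045
  M+8: 0.43968487×0.27237961 + 0.24531438×0.49904078 = 0.242183
  M+10: 0.24531438×0.27237961 = 0.066819
Scale to base peak (0.347045) = 100: 3.45 : 24.82 : 70.84 : 100.00 : 69.78 : 19.25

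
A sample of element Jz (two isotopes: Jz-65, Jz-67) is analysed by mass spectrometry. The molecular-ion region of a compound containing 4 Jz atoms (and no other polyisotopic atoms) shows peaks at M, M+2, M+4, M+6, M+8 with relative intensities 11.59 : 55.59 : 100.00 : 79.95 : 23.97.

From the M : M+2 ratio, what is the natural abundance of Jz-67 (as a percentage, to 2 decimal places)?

Let p = fractional abundance of Jz-65. I(M+2)/I(M) = [C(4,1)·p^3·(1−p)] / p^4 = 4·(1−p)/p = 55.59/11.59 = 4.7964
(1−p)/p = 4.7964/4 = 1.1991  ⇒  p = 1/(1 + 1.1991) = 0.4547
Jz-65: 45.47%, Jz-67: 54.53%.

54.53%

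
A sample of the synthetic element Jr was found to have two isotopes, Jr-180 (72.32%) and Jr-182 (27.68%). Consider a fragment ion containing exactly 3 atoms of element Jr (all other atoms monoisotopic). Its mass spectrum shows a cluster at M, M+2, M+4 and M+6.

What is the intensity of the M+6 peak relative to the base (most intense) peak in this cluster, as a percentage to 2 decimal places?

4.88%

Binomial terms of (0.7232 + 0.2768)^3: M 0.3782, M+2 0.4343, M+4 0.1662, M+6 0.0212 → M+2 is the base peak.
P(M+2) = C(3,1) × 0.7232^2 × 0.2768^1 = 3 × 0.52301824 × 0.2768 = 0.434314 (base)
P(M+6) = C(3,3) × 0.7232^0 × 0.2768^3 = 1 × 1.0000 × 0.02120793 = 0.021208
Relative intensity = 0.021208 / 0.434314 × 100 = 4.88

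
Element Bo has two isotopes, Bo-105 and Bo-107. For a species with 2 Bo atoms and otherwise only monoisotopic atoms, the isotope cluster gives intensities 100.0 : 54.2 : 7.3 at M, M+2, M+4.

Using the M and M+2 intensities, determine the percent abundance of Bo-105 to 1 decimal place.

Let p = fractional abundance of Bo-105. I(M+2)/I(M) = [C(2,1)·p^1·(1−p)] / p^2 = 2·(1−p)/p = 54.2/100.0 = 0.5420
(1−p)/p = 0.5420/2 = 0.2710  ⇒  p = 1/(1 + 0.2710) = 0.7868
Bo-105: 78.7%, Bo-107: 21.3%.

78.7%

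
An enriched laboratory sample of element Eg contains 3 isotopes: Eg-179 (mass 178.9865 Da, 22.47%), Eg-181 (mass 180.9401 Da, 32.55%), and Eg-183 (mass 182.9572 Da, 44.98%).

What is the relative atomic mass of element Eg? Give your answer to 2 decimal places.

Weight each isotope mass by its fractional abundance: 0.2247 × 178.9865 + 0.3255 × 180.9401 + 0.4498 × 182.9572
= 40.21827 + 58.89600 + 82.29415 = 181.40842 Da

181.41 Da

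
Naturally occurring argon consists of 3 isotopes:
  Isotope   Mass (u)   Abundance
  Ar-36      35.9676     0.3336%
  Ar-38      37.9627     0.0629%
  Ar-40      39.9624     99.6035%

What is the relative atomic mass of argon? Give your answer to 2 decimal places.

39.95 u

Weight each isotope mass by its fractional abundance: 0.003336 × 35.9676 + 0.000629 × 37.9627 + 0.996035 × 39.9624
= 0.11999 + 0.02388 + 39.80395 = 39.94782 u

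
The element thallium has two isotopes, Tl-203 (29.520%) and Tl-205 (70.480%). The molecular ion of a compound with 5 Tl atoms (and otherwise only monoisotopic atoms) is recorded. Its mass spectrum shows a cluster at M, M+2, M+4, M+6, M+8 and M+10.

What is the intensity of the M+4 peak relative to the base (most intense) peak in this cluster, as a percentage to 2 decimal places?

(0.29520 + 0.70480)^5 gives M 0.0022, M+2 0.0268, M+4 0.1278, M+6 0.3051, M+8 0.3642, M+10 0.1739; the largest is M+8.
P(M+8) = C(5,4) × 0.29520^1 × 0.70480^4 = 5 × 0.2952 × 0.24675365 = 0.364208 (base)
P(M+4) = C(5,2) × 0.29520^3 × 0.70480^2 = 10 × 0.02572463 × 0.49674304 = 0.127785
Relative intensity = 0.127785 / 0.364208 × 100 = 35.09

35.09%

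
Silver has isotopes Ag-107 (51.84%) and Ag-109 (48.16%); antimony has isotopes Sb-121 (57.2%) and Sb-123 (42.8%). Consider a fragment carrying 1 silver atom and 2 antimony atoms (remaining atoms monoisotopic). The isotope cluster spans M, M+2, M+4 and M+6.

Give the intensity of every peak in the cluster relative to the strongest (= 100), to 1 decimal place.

41.2 : 100.0 : 80.4 : 21.4

Silver pattern (n=1): 0.5184 : 0.4816
Antimony pattern (n=2): 0.327184 : 0.489632 : 0.183184
Convolve the two distributions (both contribute in 2-u steps):
  M: 0.5184×0.327184 = 0.169612
  M+2: 0.5184×0.489632 + 0.4816×0.327184 = 0.411397
  M+4: 0.5184×0.183184 + 0.4816×0.489632 = 0.330769
  M+6: 0.4816×0.183184 = 0.088221
Scale to base peak (0.411397) = 100: 41.2 : 100.0 : 80.4 : 21.4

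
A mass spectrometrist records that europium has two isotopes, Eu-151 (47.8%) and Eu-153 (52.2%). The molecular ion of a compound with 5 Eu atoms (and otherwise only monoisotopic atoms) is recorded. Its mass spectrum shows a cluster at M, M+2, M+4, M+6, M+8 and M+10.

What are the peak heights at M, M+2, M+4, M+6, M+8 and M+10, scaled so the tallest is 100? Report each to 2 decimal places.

7.68 : 41.93 : 91.57 : 100.00 : 54.60 : 11.93

Expanding (0.478 + 0.522)^5:
P(M) = 0.478^5 = 0.024954
P(M+2) = 5 × 0.478^4 × 0.522^1 = 0.136255
P(M+4) = 10 × 0.478^3 × 0.522^2 = 0.297594
P(M+6) = 10 × 0.478^2 × 0.522^3 = 0.324988
P(M+8) = 5 × 0.478^1 × 0.522^4 = 0.177452
P(M+10) = 0.522^5 = 0.038757
The M+6 peak is largest (0.324988); scaling to 100 gives 7.68 : 41.93 : 91.57 : 100.00 : 54.60 : 11.93.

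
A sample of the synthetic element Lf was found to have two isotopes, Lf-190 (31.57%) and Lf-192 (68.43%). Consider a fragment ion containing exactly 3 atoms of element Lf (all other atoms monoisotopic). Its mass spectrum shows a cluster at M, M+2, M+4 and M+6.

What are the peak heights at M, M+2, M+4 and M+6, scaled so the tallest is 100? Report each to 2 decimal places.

7.09 : 46.13 : 100.00 : 72.25

Each Lf atom is independently Lf-190 (p = 0.3157) or Lf-192 (q = 0.6843); the cluster is the binomial expansion (p + q)^3.
P(M) = 0.3157^3 = 0.031465
P(M+2) = 3 × 0.3157^2 × 0.6843^1 = 0.204605
P(M+4) = 3 × 0.3157^1 × 0.6843^2 = 0.443495
P(M+6) = 0.6843^3 = 0.320435
The M+4 peak is largest (0.443495); scaling to 100 gives 7.09 : 46.13 : 100.00 : 72.25.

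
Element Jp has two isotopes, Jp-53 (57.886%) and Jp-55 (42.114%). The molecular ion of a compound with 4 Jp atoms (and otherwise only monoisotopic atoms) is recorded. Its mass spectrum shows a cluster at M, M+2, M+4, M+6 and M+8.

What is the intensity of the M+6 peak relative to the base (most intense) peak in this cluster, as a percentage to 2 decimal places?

48.50%

Term probabilities: M 0.1123, M+2 0.3267, M+4 0.3566, M+6 0.1729, M+8 0.0315. Base peak = M+4.
P(M+4) = C(4,2) × 0.57886^2 × 0.42114^2 = 6 × 0.3350789 × 0.1773589 = 0.356575 (base)
P(M+6) = C(4,3) × 0.57886^1 × 0.42114^3 = 4 × 0.57886 × 0.07469293 = 0.172947
Relative intensity = 0.172947 / 0.356575 × 100 = 48.50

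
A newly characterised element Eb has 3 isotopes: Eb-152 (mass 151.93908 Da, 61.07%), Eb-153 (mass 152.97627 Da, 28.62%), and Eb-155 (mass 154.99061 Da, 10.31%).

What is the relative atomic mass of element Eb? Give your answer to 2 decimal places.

The abundance-weighted mean is 0.6107 × 151.93908 + 0.2862 × 152.97627 + 0.1031 × 154.99061
= 92.789196 + 43.781808 + 15.979532 = 152.550536 Da

152.55 Da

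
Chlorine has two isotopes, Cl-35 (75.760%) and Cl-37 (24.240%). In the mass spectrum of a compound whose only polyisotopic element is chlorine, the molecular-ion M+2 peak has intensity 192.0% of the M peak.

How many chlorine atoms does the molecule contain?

For n independent Cl atoms, I(M+2)/I(M) = n · (abundance Cl-37) / (abundance Cl-35) = n · 0.24240/0.75760.
n = 1.920 × 0.75760/0.24240 = 6.00 ≈ 6

6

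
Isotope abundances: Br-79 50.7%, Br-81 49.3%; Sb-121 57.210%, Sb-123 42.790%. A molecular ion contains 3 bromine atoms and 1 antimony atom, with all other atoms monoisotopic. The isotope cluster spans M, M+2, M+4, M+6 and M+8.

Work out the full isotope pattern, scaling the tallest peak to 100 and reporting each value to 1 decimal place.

Bromine pattern (n=3): 0.13032384 : 0.38017547 : 0.36967753 : 0.11982316
Antimony pattern (n=1): 0.5721 : 0.4279
Convolve the two distributions (both contribute in 2-u steps):
  M: 0.13032384×0.5721 = 0.074558
  M+2: 0.13032384×0.4279 + 0.38017547×0.5721 = 0.273264
  M+4: 0.38017547×0.4279 + 0.36967753×0.5721 = 0.374170
  M+6: 0.36967753×0.4279 + 0.11982316×0.5721 = 0.226736
  M+8: 0.11982316×0.4279 = 0.051272
Scale to base peak (0.374170) = 100: 19.9 : 73.0 : 100.0 : 60.6 : 13.7

19.9 : 73.0 : 100.0 : 60.6 : 13.7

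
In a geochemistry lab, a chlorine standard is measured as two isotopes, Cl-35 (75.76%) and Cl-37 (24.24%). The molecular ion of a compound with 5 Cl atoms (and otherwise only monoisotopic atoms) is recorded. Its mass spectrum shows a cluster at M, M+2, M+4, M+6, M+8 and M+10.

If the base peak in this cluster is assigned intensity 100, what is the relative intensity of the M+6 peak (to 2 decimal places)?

Term probabilities: M 0.2496, M+2 0.3993, M+4 0.2555, M+6 0.0817, M+8 0.0131, M+10 0.0008. Base peak = M+2.
P(M+2) = C(5,1) × 0.7576^4 × 0.2424^1 = 5 × 0.32942751 × 0.2424 = 0.399266 (base)
P(M+6) = C(5,3) × 0.7576^2 × 0.2424^3 = 10 × 0.57395776 × 0.01424288 = 0.081748
Relative intensity = 0.081748 / 0.399266 × 100 = 20.47

20.47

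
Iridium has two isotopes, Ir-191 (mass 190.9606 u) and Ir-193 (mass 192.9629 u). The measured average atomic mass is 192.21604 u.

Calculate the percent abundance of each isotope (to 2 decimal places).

Let x be the fractional abundance of Ir-191; then Ir-193 has abundance 1 − x.
190.9606·x + 192.9629·(1 − x) = 192.21604
(190.9606 − 192.9629)·x = 192.21604 − 192.9629
x = -0.74686 / -2.0023 = 0.37300 → 37.30% Ir-191, 62.70% Ir-193.

Ir-191: 37.30%, Ir-193: 62.70%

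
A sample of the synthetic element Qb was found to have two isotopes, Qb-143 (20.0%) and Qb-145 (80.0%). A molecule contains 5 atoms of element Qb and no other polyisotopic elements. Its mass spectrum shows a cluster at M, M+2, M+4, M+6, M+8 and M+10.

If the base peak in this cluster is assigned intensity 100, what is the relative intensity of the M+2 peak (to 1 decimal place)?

1.6

Term probabilities: M 0.0003, M+2 0.0064, M+4 0.0512, M+6 0.2048, M+8 0.4096, M+10 0.3277. Base peak = M+8.
P(M+8) = C(5,4) × 0.200^1 × 0.800^4 = 5 × 0.2000 × 0.4096 = 0.409600 (base)
P(M+2) = C(5,1) × 0.200^4 × 0.800^1 = 5 × 0.0016 × 0.8000 = 0.006400
Relative intensity = 0.006400 / 0.409600 × 100 = 1.6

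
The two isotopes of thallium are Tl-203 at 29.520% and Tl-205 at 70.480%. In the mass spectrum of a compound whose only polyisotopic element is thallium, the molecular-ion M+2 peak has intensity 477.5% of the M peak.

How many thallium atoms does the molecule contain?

The M+2/M ratio from n Tl atoms is n · q/p = n · 0.70480/0.29520.
n = 4.775 × 0.29520/0.70480 = 2.00 ≈ 2

2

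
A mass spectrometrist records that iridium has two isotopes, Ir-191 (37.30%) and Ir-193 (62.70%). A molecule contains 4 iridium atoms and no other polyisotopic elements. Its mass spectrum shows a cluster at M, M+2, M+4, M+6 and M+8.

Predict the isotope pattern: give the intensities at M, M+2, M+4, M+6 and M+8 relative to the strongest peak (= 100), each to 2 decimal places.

5.26 : 35.39 : 89.23 : 100.00 : 42.02

Each Ir atom is independently Ir-191 (p = 0.3730) or Ir-193 (q = 0.6270); the cluster is the binomial expansion (p + q)^4.
P(M) = 0.3730^4 = 0.019357
P(M+2) = 4 × 0.3730^3 × 0.6270^1 = 0.130153
P(M+4) = 6 × 0.3730^2 × 0.6270^2 = 0.328174
P(M+6) = 4 × 0.3730^1 × 0.6270^3 = 0.367766
P(M+8) = 0.6270^4 = 0.154550
The M+6 peak is largest (0.367766); scaling to 100 gives 5.26 : 35.39 : 89.23 : 100.00 : 42.02.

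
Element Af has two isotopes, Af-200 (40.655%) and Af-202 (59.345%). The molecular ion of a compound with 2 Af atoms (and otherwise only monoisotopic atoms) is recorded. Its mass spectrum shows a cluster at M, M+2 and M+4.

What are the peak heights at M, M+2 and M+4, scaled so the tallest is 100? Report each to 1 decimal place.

34.3 : 100.0 : 73.0

The 2 Af atoms are independent, so intensities follow the terms of (0.40655 + 0.59345)^2.
P(M) = 0.40655^2 = 0.165283
P(M+2) = 2 × 0.40655^1 × 0.59345^1 = 0.482534
P(M+4) = 0.59345^2 = 0.352183
The M+2 peak is largest (0.482534); scaling to 100 gives 34.3 : 100.0 : 73.0.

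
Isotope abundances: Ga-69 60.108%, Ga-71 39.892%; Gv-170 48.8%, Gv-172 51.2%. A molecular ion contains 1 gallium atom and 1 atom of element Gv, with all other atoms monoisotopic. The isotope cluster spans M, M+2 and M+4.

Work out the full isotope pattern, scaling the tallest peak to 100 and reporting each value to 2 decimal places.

Gallium pattern (n=1): 0.60108 : 0.39892
Element Gv pattern (n=1): 0.4880 : 0.5120
Convolve the two distributions (both contribute in 2-u steps):
  M: 0.60108×0.4880 = 0.293327
  M+2: 0.60108×0.5120 + 0.39892×0.4880 = 0.502426
  M+4: 0.39892×0.5120 = 0.204247
Scale to base peak (0.502426) = 100: 58.38 : 100.00 : 40.65

58.38 : 100.00 : 40.65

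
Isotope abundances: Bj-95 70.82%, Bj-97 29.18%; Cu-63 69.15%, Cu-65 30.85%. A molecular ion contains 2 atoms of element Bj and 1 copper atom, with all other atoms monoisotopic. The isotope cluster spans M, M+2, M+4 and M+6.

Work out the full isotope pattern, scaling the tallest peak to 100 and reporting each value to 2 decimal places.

Element Bj pattern (n=2): 0.50154724 : 0.41330552 : 0.08514724
Copper pattern (n=1): 0.6915 : 0.3085
Convolve the two distributions (both contribute in 2-u steps):
  M: 0.50154724×0.6915 = 0.346820
  M+2: 0.50154724×0.3085 + 0.41330552×0.6915 = 0.440528
  M+4: 0.41330552×0.3085 + 0.08514724×0.6915 = 0.186384
  M+6: 0.08514724×0.3085 = 0.026268
Scale to base peak (0.440528) = 100: 78.73 : 100.00 : 42.31 : 5.96

78.73 : 100.00 : 42.31 : 5.96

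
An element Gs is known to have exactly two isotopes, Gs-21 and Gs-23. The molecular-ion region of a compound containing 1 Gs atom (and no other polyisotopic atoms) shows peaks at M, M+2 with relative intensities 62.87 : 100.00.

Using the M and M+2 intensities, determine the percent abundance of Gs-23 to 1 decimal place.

If p is the fraction of Gs that is Gs-21, then I(M+2)/I(M) = [C(1,1)·p^0·(1−p)] / p^1 = 1·(1−p)/p = 100.00/62.87 = 1.5906
(1−p)/p = 1.5906/1 = 1.5906  ⇒  p = 1/(1 + 1.5906) = 0.3860
Gs-21: 38.6%, Gs-23: 61.4%.

61.4%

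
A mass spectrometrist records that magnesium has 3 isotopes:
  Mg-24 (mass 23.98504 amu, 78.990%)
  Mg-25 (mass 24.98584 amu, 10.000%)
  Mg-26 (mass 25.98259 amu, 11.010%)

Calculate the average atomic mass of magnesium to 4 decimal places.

24.3051 amu

Average mass = Σ (abundance × isotope mass) = 0.78990 × 23.98504 + 0.10000 × 24.98584 + 0.11010 × 25.98259
= 18.945783 + 2.498584 + 2.860683 = 24.305050 amu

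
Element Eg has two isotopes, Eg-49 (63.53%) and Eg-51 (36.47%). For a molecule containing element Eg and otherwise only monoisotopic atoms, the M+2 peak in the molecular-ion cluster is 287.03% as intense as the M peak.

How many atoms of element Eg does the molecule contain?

5

For n independent Eg atoms, I(M+2)/I(M) = n · (abundance Eg-51) / (abundance Eg-49) = n · 0.3647/0.6353.
n = 2.8703 × 0.6353/0.3647 = 5.00 ≈ 5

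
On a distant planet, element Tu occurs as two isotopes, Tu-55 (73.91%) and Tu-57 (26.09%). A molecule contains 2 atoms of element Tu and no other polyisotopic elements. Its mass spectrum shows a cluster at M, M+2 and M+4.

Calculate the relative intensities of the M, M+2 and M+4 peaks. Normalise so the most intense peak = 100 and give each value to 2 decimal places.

100.00 : 70.60 : 12.46

The 2 Tu atoms are independent, so intensities follow the terms of (0.7391 + 0.2609)^2.
P(M) = 0.7391^2 = 0.546269
P(M+2) = 2 × 0.7391^1 × 0.2609^1 = 0.385662
P(M+4) = 0.2609^2 = 0.068069
The M peak is largest (0.546269); scaling to 100 gives 100.00 : 70.60 : 12.46.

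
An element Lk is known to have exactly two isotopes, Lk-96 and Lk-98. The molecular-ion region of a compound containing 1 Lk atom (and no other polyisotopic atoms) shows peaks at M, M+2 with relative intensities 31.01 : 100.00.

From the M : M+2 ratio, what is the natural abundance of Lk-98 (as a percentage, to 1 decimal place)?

76.3%

Write p for the Lk-96 fraction. I(M+2)/I(M) = [C(1,1)·p^0·(1−p)] / p^1 = 1·(1−p)/p = 100.00/31.01 = 3.2248
(1−p)/p = 3.2248/1 = 3.2248  ⇒  p = 1/(1 + 3.2248) = 0.2367
Lk-96: 23.7%, Lk-98: 76.3%.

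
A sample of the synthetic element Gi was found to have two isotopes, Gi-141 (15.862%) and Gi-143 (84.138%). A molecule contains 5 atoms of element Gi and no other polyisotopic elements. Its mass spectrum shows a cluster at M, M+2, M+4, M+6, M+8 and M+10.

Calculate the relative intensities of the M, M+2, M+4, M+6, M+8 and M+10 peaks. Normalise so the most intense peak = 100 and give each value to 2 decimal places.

0.02 : 0.63 : 6.70 : 35.54 : 94.26 : 100.00

The 5 Gi atoms are independent, so intensities follow the terms of (0.15862 + 0.84138)^5.
P(M) = 0.15862^5 = 0.000100
P(M+2) = 5 × 0.15862^4 × 0.84138^1 = 0.002663
P(M+4) = 10 × 0.15862^3 × 0.84138^2 = 0.028253
P(M+6) = 10 × 0.15862^2 × 0.84138^3 = 0.149862
P(M+8) = 5 × 0.15862^1 × 0.84138^4 = 0.397463
P(M+10) = 0.84138^5 = 0.421659
The M+10 peak is largest (0.421659); scaling to 100 gives 0.02 : 0.63 : 6.70 : 35.54 : 94.26 : 100.00.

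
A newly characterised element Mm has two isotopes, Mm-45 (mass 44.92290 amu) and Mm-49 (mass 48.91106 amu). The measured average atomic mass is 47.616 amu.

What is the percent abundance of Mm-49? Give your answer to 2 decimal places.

67.53%

With x = fraction of Mm-45 (so Mm-49 is 1 − x):
44.92290·x + 48.91106·(1 − x) = 47.616
(44.92290 − 48.91106)·x = 47.616 − 48.91106
x = -1.29506 / -3.98816 = 0.32473 → 32.47% Mm-45, 67.53% Mm-49.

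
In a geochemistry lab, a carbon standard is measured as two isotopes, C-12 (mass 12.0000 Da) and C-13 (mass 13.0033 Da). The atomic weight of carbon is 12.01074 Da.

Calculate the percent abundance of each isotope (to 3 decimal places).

With x = fraction of C-12 (so C-13 is 1 − x):
12.0000·x + 13.0033·(1 − x) = 12.01074
(12.0000 − 13.0033)·x = 12.01074 − 13.0033
x = -0.99256 / -1.0033 = 0.98930 → 98.930% C-12, 1.070% C-13.

C-12: 98.930%, C-13: 1.070%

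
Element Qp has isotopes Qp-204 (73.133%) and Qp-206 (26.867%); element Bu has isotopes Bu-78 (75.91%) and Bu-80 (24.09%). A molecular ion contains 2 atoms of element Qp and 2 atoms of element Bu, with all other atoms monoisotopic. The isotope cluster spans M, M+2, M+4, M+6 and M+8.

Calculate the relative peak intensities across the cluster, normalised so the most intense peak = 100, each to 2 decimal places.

Element Qp pattern (n=2): 0.53484357 : 0.39297286 : 0.07218357
Element Bu pattern (n=2): 0.57623281 : 0.36573438 : 0.05803281
Convolve the two distributions (both contribute in 2-u steps):
  M: 0.53484357×0.57623281 = 0.308194
  M+2: 0.53484357×0.36573438 + 0.39297286×0.57623281 = 0.422055
  M+4: 0.53484357×0.05803281 + 0.39297286×0.36573438 + 0.07218357×0.57623281 = 0.216357
  M+6: 0.39297286×0.05803281 + 0.07218357×0.36573438 = 0.049205
  M+8: 0.07218357×0.05803281 = 0.004189
Scale to base peak (0.422055) = 100: 73.02 : 100.00 : 51.26 : 11.66 : 0.99

73.02 : 100.00 : 51.26 : 11.66 : 0.99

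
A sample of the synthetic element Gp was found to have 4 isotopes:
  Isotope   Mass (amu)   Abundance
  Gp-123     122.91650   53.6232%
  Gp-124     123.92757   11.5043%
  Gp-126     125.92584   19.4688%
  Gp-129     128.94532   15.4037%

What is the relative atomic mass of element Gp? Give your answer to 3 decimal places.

124.547 amu

Weight each isotope mass by its fractional abundance: 0.536232 × 122.91650 + 0.115043 × 123.92757 + 0.194688 × 125.92584 + 0.154037 × 128.94532
= 65.911761 + 14.256999 + 24.516250 + 19.862350 = 124.547360 amu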